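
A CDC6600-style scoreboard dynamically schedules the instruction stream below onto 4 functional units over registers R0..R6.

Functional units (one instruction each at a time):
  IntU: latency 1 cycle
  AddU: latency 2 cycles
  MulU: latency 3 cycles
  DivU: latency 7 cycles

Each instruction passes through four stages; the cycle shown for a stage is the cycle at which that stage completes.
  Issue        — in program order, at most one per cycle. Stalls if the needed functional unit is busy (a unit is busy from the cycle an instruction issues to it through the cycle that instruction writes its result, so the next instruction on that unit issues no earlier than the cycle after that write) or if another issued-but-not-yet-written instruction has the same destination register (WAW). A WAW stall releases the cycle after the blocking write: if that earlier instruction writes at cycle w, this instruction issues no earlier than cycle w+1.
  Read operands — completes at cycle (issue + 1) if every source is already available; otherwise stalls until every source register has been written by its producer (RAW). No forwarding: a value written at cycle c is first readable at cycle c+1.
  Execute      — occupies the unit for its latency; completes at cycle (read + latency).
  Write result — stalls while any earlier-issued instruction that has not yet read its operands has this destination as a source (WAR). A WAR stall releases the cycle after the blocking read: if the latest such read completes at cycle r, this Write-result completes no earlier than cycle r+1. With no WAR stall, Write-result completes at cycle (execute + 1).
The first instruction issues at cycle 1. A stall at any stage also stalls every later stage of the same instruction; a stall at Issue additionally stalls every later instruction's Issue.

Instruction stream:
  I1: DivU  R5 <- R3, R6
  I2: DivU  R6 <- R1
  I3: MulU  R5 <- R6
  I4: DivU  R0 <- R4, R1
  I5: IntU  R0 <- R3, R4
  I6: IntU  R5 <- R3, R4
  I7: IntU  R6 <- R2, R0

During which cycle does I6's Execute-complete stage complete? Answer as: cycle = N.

t=1  I1 issues→DivU
t=2  I1 reads
t=9  I1 exec-done
t=10  I1 writes R5
t=11  I2 issues→DivU
t=12  I2 reads · I3 issues→MulU
t=19  I2 exec-done
t=20  I2 writes R6
t=21  I3 reads · I4 issues→DivU
t=22  I4 reads
t=24  I3 exec-done
t=25  I3 writes R5
t=29  I4 exec-done
t=30  I4 writes R0
t=31  I5 issues→IntU
t=32  I5 reads
t=33  I5 exec-done
t=34  I5 writes R0
t=35  I6 issues→IntU
t=36  I6 reads
t=37  I6 exec-done
t=38  I6 writes R5
t=39  I7 issues→IntU
t=40  I7 reads
t=41  I7 exec-done
t=42  I7 writes R6

cycle = 37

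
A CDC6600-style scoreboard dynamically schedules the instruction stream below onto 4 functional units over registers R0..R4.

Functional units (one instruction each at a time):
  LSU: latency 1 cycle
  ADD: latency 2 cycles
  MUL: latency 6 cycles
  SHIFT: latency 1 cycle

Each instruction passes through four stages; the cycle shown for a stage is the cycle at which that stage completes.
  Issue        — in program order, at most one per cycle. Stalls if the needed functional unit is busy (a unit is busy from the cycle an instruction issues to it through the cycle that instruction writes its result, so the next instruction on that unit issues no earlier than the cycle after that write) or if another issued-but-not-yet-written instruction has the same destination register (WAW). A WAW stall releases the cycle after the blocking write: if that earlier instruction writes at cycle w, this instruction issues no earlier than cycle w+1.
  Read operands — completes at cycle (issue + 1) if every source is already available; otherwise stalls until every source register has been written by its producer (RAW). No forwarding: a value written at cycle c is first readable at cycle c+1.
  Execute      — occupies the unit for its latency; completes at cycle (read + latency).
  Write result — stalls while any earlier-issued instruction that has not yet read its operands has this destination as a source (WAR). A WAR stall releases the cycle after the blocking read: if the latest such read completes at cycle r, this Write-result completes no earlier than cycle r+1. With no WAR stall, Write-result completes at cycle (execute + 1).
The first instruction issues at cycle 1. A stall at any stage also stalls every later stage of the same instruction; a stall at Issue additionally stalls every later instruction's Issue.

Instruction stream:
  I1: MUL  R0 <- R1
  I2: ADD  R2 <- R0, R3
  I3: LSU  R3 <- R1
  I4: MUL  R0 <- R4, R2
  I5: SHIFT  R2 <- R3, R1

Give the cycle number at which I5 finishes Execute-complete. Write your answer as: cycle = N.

I1 -> (1, 2, 8, 9)
I2 -> (2, 10, 12, 13)  // RAW R0: wait I1 write@9
I3 -> (3, 4, 5, 11)  // WAR R3: wait I2 read@10
I4 -> (10, 14, 20, 21)  // struct: MUL busy until I1 writes@9, RAW R2: wait I2 write@13
I5 -> (14, 15, 16, 17)  // WAW R2: wait I2 write@13

cycle = 16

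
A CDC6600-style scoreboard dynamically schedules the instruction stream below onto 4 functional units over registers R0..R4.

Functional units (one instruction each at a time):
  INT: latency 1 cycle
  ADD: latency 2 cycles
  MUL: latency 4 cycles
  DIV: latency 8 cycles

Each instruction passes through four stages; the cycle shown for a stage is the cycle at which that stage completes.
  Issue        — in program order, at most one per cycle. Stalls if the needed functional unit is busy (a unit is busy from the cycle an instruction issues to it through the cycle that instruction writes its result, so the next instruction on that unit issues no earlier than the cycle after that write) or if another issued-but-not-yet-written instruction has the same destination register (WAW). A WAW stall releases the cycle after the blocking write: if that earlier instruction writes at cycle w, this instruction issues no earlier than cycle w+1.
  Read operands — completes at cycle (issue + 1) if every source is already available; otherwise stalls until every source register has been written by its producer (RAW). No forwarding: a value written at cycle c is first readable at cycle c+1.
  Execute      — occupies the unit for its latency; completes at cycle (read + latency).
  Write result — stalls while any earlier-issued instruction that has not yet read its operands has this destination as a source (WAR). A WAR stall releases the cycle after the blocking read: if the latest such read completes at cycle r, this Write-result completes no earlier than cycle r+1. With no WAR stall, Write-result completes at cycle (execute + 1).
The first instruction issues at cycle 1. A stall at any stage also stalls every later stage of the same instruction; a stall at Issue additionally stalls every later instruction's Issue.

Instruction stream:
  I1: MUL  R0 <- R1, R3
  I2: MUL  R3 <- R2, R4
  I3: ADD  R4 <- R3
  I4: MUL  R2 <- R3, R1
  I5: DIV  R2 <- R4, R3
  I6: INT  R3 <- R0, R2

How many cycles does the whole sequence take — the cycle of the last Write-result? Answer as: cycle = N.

cycle = 35

cycle 1: I1 issues→MUL
cycle 2: I1 reads
cycle 6: I1 exec-done
cycle 7: I1 writes R0
cycle 8: I2 issues→MUL
cycle 9: I2 reads | I3 issues→ADD
cycle 13: I2 exec-done
cycle 14: I2 writes R3
cycle 15: I3 reads | I4 issues→MUL
cycle 16: I4 reads
cycle 17: I3 exec-done
cycle 18: I3 writes R4
cycle 20: I4 exec-done
cycle 21: I4 writes R2
cycle 22: I5 issues→DIV
cycle 23: I5 reads | I6 issues→INT
cycle 31: I5 exec-done
cycle 32: I5 writes R2
cycle 33: I6 reads
cycle 34: I6 exec-done
cycle 35: I6 writes R3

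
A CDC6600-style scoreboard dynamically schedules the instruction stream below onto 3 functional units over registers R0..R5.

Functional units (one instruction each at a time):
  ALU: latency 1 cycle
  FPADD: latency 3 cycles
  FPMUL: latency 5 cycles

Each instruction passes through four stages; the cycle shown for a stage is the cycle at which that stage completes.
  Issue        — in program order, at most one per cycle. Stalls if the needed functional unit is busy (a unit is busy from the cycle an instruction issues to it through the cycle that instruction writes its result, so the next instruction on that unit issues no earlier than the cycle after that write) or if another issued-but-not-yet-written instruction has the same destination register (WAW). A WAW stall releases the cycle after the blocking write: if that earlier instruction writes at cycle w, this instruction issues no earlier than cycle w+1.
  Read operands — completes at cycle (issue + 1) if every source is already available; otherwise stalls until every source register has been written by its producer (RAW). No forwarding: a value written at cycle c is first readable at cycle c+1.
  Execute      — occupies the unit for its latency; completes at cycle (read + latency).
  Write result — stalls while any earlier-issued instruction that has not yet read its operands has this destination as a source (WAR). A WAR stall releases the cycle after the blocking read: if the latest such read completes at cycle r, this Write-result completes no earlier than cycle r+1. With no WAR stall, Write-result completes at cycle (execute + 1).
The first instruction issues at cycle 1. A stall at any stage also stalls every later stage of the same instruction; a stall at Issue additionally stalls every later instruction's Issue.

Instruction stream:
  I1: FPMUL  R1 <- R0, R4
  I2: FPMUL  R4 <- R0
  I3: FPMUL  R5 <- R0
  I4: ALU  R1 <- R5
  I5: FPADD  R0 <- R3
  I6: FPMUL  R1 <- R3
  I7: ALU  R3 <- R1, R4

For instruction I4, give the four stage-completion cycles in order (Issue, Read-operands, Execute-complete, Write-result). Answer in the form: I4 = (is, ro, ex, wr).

I4 = (18, 25, 26, 27)

  I1 | 1 | 2 | 7 | 8
  I2 | 9 | 10 | 15 | 16   struct: FPMUL busy until I1 writes@8
  I3 | 17 | 18 | 23 | 24   struct: FPMUL busy until I2 writes@16
  I4 | 18 | 25 | 26 | 27   RAW R5: wait I3 write@24
  I5 | 19 | 20 | 23 | 24
  I6 | 28 | 29 | 34 | 35   WAW R1: wait I4 write@27
  I7 | 29 | 36 | 37 | 38   RAW R1: wait I6 write@35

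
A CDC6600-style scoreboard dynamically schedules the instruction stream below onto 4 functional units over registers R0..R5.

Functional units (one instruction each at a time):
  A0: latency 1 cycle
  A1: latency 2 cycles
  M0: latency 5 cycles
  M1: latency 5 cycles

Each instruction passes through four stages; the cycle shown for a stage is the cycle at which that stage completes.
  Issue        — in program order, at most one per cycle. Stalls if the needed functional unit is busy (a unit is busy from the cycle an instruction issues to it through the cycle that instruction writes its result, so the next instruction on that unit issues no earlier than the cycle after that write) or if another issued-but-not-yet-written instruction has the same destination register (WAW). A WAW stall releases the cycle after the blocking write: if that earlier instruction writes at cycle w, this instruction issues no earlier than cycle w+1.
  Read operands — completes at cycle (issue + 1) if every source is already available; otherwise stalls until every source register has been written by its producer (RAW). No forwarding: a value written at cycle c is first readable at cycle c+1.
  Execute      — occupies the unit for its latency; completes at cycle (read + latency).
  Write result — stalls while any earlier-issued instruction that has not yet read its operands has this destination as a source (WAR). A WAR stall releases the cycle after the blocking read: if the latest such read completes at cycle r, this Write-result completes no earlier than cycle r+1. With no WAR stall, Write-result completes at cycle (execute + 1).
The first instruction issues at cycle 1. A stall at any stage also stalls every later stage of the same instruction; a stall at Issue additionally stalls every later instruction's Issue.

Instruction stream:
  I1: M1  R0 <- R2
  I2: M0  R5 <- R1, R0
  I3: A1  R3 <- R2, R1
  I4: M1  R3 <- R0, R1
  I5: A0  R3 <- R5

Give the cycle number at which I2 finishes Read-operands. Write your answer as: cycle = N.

cycle = 9

I1  is:1  ro:2  ex:7  wr:8
I2  is:2  ro:9  ex:14  wr:15  — RAW R0: wait I1 write@8
I3  is:3  ro:4  ex:6  wr:7
I4  is:9  ro:10  ex:15  wr:16  — struct: M1 busy until I1 writes@8
I5  is:17  ro:18  ex:19  wr:20  — WAW R3: wait I4 write@16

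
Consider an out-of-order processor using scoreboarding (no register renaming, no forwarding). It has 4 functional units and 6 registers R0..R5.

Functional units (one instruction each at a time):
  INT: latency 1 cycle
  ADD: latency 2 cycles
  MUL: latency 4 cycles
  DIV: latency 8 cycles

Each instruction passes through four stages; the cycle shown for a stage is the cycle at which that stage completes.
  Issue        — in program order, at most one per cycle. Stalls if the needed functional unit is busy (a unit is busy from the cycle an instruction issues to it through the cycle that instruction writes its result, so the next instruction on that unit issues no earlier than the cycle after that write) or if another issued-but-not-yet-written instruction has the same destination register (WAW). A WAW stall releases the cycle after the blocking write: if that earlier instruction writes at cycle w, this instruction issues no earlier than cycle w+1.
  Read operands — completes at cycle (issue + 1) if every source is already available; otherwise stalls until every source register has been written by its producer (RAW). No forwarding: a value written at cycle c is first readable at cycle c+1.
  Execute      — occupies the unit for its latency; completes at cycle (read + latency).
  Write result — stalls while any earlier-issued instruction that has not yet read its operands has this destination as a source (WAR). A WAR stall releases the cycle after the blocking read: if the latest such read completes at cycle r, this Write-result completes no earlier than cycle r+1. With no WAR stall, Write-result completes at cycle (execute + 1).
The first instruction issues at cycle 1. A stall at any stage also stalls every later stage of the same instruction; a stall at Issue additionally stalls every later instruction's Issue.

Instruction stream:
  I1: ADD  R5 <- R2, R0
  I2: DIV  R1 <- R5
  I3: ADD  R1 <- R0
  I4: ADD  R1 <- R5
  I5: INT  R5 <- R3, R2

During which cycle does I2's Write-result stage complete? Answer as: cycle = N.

[1] I1→ADD
[2] I1 RO · I2→DIV
[4] I1 EX
[5] I1 WR R5
[6] I2 RO
[14] I2 EX
[15] I2 WR R1
[16] I3→ADD
[17] I3 RO
[19] I3 EX
[20] I3 WR R1
[21] I4→ADD
[22] I4 RO · I5→INT
[23] I5 RO
[24] I4 EX · I5 EX
[25] I4 WR R1 · I5 WR R5

cycle = 15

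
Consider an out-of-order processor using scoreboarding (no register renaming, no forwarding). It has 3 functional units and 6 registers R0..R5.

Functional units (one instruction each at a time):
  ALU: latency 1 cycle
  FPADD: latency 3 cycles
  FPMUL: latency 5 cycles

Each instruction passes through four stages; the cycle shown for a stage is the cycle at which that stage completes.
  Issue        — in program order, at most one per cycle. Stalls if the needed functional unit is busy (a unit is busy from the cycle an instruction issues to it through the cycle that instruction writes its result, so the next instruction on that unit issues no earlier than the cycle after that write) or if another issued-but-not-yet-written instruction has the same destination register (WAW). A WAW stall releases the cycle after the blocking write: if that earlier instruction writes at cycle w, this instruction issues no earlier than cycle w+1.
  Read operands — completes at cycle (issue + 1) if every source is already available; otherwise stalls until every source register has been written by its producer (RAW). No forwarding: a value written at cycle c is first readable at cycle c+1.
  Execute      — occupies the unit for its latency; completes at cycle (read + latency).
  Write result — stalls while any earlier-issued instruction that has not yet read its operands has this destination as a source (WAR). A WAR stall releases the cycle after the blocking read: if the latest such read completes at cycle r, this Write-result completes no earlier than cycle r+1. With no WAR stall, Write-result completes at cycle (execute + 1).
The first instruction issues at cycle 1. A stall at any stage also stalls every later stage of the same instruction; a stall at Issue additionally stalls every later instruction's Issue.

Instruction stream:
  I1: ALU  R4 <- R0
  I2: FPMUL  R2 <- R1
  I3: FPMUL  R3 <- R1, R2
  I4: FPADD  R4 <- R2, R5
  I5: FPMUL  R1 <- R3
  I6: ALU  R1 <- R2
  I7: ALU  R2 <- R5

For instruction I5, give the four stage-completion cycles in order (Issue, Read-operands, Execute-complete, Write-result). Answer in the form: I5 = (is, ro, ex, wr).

I5 = (18, 19, 24, 25)

  I1 | 1 | 2 | 3 | 4
  I2 | 2 | 3 | 8 | 9
  I3 | 10 | 11 | 16 | 17   struct: FPMUL busy until I2 writes@9
  I4 | 11 | 12 | 15 | 16
  I5 | 18 | 19 | 24 | 25   struct: FPMUL busy until I3 writes@17
  I6 | 26 | 27 | 28 | 29   WAW R1: wait I5 write@25
  I7 | 30 | 31 | 32 | 33   struct: ALU busy until I6 writes@29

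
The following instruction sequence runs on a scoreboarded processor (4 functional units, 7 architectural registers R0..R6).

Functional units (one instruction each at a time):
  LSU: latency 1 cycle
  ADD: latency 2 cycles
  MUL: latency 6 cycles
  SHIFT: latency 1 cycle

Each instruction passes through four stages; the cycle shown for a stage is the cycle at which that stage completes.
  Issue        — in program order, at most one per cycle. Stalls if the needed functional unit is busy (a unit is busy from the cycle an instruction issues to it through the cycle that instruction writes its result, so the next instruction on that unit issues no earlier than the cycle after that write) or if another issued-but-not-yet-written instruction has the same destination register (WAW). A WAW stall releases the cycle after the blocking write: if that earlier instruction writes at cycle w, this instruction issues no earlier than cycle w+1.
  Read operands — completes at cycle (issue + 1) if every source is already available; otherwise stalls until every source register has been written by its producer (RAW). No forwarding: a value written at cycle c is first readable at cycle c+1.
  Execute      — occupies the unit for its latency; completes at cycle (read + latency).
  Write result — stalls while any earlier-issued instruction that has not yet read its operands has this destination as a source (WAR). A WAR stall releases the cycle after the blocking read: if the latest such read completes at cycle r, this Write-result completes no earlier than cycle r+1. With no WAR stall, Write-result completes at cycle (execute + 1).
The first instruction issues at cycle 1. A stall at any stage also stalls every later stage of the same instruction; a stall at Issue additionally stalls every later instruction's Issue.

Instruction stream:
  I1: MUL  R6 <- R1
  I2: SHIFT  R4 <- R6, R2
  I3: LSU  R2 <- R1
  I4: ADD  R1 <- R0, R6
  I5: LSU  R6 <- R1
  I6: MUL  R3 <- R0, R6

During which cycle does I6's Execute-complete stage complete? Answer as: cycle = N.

cycle = 23

I1  is:1  ro:2  ex:8  wr:9
I2  is:2  ro:10  ex:11  wr:12  — RAW R6: wait I1 write@9
I3  is:3  ro:4  ex:5  wr:11  — WAR R2: wait I2 read@10
I4  is:4  ro:10  ex:12  wr:13  — RAW R6: wait I1 write@9
I5  is:12  ro:14  ex:15  wr:16  — struct: LSU busy until I3 writes@11, RAW R1: wait I4 write@13
I6  is:13  ro:17  ex:23  wr:24  — RAW R6: wait I5 write@16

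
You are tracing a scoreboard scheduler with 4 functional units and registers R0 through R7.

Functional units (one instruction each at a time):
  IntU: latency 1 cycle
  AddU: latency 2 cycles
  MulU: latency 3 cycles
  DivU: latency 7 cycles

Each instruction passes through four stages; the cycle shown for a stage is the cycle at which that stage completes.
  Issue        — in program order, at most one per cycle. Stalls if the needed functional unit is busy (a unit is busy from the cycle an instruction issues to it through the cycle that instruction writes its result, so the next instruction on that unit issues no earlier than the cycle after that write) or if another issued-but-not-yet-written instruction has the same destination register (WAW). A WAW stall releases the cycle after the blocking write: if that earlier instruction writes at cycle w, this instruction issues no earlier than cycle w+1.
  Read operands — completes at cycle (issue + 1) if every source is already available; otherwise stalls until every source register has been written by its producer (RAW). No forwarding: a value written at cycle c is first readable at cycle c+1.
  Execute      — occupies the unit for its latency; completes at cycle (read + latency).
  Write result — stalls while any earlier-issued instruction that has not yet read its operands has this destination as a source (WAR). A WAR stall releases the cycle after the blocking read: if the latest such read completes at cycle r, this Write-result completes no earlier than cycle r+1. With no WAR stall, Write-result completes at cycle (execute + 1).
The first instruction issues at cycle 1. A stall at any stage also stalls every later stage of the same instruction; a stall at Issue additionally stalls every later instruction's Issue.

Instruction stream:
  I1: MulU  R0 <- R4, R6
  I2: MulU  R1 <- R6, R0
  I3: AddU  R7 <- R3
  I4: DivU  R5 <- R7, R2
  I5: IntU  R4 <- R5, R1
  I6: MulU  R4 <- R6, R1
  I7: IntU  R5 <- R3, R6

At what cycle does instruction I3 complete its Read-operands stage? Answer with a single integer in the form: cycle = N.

t=1  issue I1 (MulU)
t=2  I1 read-ops
t=5  I1 finished on MulU
t=6  I1→R0
t=7  issue I2 (MulU)
t=8  I2 read-ops; issue I3 (AddU)
t=9  I3 read-ops; issue I4 (DivU)
t=10  issue I5 (IntU)
t=11  I2 finished on MulU; I3 finished on AddU
t=12  I2→R1; I3→R7
t=13  I4 read-ops
t=20  I4 finished on DivU
t=21  I4→R5
t=22  I5 read-ops
t=23  I5 finished on IntU
t=24  I5→R4
t=25  issue I6 (MulU)
t=26  I6 read-ops; issue I7 (IntU)
t=27  I7 read-ops
t=28  I7 finished on IntU
t=29  I6 finished on MulU; I7→R5
t=30  I6→R4

cycle = 9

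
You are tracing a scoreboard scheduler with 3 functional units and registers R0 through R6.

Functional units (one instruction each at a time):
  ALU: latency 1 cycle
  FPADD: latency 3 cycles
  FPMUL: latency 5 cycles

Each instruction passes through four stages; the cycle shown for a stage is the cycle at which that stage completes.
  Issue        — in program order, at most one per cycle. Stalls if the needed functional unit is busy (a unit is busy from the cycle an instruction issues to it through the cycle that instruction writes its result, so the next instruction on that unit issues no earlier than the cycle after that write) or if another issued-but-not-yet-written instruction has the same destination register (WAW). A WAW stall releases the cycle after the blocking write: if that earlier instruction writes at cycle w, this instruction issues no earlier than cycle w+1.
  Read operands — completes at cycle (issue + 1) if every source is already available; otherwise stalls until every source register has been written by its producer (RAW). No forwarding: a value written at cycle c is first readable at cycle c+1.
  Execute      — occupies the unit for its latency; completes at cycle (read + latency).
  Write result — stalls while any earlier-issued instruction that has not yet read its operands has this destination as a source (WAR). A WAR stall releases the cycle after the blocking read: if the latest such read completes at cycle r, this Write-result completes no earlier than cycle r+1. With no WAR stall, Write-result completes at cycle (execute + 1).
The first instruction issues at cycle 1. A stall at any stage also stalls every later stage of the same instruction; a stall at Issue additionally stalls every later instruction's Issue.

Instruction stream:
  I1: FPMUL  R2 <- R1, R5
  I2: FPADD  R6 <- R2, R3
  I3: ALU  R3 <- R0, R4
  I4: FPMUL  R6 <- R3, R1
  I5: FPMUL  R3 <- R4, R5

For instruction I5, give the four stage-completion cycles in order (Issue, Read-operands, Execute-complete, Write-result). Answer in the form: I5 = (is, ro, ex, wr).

I5 = (22, 23, 28, 29)

  I1 | 1 | 2 | 7 | 8
  I2 | 2 | 9 | 12 | 13   RAW R2: wait I1 write@8
  I3 | 3 | 4 | 5 | 10   WAR R3: wait I2 read@9
  I4 | 14 | 15 | 20 | 21   WAW R6: wait I2 write@13
  I5 | 22 | 23 | 28 | 29   struct: FPMUL busy until I4 writes@21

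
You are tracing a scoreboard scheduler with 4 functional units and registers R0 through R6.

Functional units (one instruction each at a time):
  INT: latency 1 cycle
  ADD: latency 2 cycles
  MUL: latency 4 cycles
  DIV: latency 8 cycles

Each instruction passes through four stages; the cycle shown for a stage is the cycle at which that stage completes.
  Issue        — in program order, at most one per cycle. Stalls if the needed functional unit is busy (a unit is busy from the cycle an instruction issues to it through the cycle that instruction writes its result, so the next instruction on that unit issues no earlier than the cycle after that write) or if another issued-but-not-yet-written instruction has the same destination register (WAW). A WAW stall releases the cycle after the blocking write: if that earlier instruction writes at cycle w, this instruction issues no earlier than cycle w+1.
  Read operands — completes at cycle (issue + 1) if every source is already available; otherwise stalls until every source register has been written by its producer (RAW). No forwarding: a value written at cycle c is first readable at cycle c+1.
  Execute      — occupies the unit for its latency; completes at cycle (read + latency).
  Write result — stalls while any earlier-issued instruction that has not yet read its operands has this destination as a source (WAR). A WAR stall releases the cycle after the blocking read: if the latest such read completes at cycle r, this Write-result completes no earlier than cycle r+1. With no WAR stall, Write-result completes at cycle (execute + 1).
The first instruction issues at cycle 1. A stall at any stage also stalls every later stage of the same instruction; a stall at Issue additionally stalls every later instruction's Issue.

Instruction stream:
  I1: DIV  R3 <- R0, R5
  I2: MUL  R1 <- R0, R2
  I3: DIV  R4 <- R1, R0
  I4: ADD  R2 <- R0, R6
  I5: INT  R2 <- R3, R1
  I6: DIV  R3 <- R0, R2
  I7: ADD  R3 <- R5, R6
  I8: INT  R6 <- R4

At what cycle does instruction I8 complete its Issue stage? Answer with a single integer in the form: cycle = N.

cycle = 35

t=1  issue I1 (DIV)
t=2  I1 read-ops, issue I2 (MUL)
t=3  I2 read-ops
t=7  I2 finished on MUL
t=8  I2→R1
t=10  I1 finished on DIV
t=11  I1→R3
t=12  issue I3 (DIV)
t=13  I3 read-ops, issue I4 (ADD)
t=14  I4 read-ops
t=16  I4 finished on ADD
t=17  I4→R2
t=18  issue I5 (INT)
t=19  I5 read-ops
t=20  I5 finished on INT
t=21  I3 finished on DIV, I5→R2
t=22  I3→R4
t=23  issue I6 (DIV)
t=24  I6 read-ops
t=32  I6 finished on DIV
t=33  I6→R3
t=34  issue I7 (ADD)
t=35  I7 read-ops, issue I8 (INT)
t=36  I8 read-ops
t=37  I7 finished on ADD, I8 finished on INT
t=38  I7→R3, I8→R6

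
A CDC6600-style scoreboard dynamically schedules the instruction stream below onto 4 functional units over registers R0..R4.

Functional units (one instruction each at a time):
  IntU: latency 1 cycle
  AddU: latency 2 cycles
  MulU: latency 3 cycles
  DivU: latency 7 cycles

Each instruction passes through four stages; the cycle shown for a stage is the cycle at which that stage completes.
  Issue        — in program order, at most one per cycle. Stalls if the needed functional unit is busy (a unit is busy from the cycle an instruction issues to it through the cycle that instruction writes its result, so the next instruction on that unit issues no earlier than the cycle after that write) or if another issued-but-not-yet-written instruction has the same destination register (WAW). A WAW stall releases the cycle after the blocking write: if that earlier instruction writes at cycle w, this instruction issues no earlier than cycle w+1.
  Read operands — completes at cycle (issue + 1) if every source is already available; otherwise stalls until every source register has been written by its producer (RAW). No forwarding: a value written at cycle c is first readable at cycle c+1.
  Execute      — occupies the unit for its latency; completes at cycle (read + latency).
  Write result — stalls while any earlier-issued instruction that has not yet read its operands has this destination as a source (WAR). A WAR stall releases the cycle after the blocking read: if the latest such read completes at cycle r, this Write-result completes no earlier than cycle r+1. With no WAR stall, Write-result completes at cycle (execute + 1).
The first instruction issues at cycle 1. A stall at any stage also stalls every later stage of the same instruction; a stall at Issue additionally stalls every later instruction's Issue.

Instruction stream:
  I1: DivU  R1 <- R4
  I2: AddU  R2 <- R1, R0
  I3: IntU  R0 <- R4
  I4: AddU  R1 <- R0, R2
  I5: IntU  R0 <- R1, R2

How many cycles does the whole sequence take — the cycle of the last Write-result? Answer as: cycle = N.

cycle = 22

[I1] 1/2/9/10
[I2] 2/11/13/14  (RAW R1: wait I1 write@10)
[I3] 3/4/5/12  (WAR R0: wait I2 read@11)
[I4] 15/16/18/19  (struct: AddU busy until I2 writes@14)
[I5] 16/20/21/22  (RAW R1: wait I4 write@19)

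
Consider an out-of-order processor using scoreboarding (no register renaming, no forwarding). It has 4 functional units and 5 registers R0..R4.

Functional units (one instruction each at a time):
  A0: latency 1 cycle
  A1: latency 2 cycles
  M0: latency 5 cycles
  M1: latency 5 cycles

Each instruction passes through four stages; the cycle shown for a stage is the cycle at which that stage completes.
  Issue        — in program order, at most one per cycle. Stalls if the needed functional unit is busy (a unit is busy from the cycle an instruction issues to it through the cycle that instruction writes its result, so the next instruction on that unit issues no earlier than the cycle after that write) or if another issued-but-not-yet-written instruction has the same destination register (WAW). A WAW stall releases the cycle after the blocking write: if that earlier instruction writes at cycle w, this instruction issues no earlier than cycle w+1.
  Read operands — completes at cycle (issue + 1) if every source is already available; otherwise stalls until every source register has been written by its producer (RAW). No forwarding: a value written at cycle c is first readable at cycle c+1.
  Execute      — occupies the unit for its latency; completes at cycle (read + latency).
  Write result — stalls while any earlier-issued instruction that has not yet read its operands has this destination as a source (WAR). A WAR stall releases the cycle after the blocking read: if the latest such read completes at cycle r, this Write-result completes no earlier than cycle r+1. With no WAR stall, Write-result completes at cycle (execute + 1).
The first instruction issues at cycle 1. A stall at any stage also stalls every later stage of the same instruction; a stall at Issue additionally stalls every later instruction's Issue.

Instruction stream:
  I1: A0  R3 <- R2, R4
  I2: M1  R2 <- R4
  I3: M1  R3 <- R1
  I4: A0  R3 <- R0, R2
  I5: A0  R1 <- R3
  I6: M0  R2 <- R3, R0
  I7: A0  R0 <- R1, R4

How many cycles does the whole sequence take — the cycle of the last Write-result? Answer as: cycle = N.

cycle = 30

  I1 | 1 | 2 | 3 | 4
  I2 | 2 | 3 | 8 | 9
  I3 | 10 | 11 | 16 | 17   struct: M1 busy until I2 writes@9
  I4 | 18 | 19 | 20 | 21   WAW R3: wait I3 write@17
  I5 | 22 | 23 | 24 | 25   struct: A0 busy until I4 writes@21
  I6 | 23 | 24 | 29 | 30
  I7 | 26 | 27 | 28 | 29   struct: A0 busy until I5 writes@25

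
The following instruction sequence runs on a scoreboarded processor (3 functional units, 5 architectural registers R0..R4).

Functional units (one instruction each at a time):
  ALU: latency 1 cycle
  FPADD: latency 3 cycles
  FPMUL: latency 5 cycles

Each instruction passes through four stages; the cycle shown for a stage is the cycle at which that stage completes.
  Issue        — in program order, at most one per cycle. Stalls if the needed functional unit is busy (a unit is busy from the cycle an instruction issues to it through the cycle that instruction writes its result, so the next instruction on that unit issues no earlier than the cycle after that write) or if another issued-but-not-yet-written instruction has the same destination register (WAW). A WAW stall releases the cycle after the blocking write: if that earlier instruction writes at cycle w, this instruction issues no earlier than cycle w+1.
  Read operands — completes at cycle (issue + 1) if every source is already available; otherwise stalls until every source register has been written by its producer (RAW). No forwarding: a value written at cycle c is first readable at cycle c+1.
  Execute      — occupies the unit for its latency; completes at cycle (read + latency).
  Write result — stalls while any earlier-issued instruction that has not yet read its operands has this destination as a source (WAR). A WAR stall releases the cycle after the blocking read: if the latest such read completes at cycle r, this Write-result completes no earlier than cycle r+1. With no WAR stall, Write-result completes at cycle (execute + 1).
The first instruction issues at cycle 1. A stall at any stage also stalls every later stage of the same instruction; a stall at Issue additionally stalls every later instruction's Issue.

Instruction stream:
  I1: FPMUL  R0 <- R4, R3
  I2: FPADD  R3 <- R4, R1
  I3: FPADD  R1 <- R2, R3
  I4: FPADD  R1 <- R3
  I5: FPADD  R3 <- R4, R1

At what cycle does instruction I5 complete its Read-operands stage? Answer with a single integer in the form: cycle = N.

cycle = 21

I1: IS=1 RO=2 EX=7 WR=8
I2: IS=2 RO=3 EX=6 WR=7
I3: IS=8 RO=9 EX=12 WR=13  [struct: FPADD busy until I2 writes@7]
I4: IS=14 RO=15 EX=18 WR=19  [struct: FPADD busy until I3 writes@13]
I5: IS=20 RO=21 EX=24 WR=25  [struct: FPADD busy until I4 writes@19]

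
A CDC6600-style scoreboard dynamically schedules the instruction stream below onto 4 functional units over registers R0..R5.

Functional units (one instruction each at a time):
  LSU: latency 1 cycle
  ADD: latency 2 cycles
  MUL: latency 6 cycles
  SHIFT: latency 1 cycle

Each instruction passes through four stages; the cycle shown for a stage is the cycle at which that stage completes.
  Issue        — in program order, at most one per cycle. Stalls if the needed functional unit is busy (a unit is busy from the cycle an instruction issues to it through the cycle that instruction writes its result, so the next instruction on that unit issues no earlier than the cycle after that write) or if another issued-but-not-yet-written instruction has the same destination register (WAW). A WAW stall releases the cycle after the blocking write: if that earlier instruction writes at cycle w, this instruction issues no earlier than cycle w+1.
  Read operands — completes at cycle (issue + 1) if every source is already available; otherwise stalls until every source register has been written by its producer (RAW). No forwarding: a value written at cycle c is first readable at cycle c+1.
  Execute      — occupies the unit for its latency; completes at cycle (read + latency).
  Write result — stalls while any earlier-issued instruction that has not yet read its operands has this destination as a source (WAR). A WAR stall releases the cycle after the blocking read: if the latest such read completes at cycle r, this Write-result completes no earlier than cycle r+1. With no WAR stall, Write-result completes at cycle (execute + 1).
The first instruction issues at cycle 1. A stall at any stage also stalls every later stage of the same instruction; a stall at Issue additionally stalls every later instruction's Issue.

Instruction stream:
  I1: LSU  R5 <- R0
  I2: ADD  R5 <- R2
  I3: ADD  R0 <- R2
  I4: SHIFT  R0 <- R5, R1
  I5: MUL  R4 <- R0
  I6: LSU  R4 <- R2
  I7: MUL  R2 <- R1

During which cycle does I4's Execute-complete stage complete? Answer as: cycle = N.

t=1  I1→LSU
t=2  I1 RO
t=3  I1 EX
t=4  I1 WR R5
t=5  I2→ADD
t=6  I2 RO
t=8  I2 EX
t=9  I2 WR R5
t=10  I3→ADD
t=11  I3 RO
t=13  I3 EX
t=14  I3 WR R0
t=15  I4→SHIFT
t=16  I4 RO; I5→MUL
t=17  I4 EX
t=18  I4 WR R0
t=19  I5 RO
t=25  I5 EX
t=26  I5 WR R4
t=27  I6→LSU
t=28  I6 RO; I7→MUL
t=29  I6 EX; I7 RO
t=30  I6 WR R4
t=35  I7 EX
t=36  I7 WR R2

cycle = 17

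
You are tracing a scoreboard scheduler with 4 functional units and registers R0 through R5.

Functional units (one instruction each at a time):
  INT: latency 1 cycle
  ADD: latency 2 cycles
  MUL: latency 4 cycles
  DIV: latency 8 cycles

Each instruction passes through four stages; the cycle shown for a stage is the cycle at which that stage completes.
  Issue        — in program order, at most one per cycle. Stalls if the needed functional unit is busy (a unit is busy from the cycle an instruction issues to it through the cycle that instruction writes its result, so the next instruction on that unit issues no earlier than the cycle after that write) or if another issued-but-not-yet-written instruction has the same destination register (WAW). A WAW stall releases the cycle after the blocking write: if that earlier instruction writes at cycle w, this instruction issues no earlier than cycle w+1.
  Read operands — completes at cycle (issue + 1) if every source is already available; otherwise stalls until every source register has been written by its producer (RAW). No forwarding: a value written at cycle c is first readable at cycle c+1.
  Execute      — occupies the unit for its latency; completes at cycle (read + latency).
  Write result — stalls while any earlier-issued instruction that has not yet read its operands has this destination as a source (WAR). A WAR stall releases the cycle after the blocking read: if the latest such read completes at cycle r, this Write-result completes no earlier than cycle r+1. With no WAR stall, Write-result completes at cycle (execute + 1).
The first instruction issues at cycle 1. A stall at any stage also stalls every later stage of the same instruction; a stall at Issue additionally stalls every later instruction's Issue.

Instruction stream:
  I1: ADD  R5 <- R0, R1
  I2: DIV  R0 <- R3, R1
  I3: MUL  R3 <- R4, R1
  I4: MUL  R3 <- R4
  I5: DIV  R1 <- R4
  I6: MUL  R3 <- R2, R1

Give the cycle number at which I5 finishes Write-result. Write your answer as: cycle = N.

cycle = 23

  I1 | 1 | 2 | 4 | 5
  I2 | 2 | 3 | 11 | 12
  I3 | 3 | 4 | 8 | 9
  I4 | 10 | 11 | 15 | 16   struct: MUL busy until I3 writes@9
  I5 | 13 | 14 | 22 | 23   struct: DIV busy until I2 writes@12
  I6 | 17 | 24 | 28 | 29   struct: MUL busy until I4 writes@16 · RAW R1: wait I5 write@23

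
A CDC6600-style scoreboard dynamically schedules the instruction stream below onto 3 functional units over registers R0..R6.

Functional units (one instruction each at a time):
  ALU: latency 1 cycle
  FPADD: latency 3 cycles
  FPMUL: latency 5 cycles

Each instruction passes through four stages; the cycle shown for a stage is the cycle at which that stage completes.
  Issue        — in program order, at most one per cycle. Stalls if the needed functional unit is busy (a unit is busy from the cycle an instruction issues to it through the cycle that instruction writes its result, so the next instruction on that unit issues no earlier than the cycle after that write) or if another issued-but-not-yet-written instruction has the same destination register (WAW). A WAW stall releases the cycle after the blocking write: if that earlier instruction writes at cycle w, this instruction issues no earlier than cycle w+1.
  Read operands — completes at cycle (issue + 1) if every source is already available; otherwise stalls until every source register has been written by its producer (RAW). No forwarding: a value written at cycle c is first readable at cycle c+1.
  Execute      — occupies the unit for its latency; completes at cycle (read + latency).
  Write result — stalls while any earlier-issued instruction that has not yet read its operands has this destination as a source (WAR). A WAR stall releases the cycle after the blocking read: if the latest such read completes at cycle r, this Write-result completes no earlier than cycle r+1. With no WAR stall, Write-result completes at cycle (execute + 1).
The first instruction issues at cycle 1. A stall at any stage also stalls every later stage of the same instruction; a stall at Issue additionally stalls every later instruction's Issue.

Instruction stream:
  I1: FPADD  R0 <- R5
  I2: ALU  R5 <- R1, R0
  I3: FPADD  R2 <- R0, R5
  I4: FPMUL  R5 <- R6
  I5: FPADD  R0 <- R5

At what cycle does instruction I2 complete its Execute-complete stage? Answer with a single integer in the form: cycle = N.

cycle = 8

[1] I1 issues→FPADD
[2] I1 reads · I2 issues→ALU
[5] I1 exec-done
[6] I1 writes R0
[7] I2 reads · I3 issues→FPADD
[8] I2 exec-done
[9] I2 writes R5
[10] I3 reads · I4 issues→FPMUL
[11] I4 reads
[13] I3 exec-done
[14] I3 writes R2
[15] I5 issues→FPADD
[16] I4 exec-done
[17] I4 writes R5
[18] I5 reads
[21] I5 exec-done
[22] I5 writes R0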